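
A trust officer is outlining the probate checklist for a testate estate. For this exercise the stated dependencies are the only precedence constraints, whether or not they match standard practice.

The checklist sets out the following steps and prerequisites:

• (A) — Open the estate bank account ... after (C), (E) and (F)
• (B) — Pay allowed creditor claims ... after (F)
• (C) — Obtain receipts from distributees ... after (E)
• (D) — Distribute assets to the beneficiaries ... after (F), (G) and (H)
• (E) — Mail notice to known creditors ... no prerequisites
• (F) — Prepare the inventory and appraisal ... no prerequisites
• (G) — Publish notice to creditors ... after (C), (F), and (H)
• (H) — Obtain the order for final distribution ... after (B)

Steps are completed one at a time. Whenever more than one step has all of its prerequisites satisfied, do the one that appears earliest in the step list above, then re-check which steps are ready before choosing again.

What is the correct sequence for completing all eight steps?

(E) and (F) have no prerequisites; (E) is listed earlier, so (E) is first.
(C) now also ready, so the ready set is {(C), (F)}; (C) is listed earlier → (C).
(F) is the only step now ready → (F).
(A) and (B) are both available; (A) is listed earlier → (A).
(B) needed (F), now all done → (B).
(H) is the only step now ready → (H).
(G) needed (C), (F) and (H), now all done → (G).
Next only (D) has its prerequisites met → (D).

(E) (C) (F) (A) (B) (H) (G) (D)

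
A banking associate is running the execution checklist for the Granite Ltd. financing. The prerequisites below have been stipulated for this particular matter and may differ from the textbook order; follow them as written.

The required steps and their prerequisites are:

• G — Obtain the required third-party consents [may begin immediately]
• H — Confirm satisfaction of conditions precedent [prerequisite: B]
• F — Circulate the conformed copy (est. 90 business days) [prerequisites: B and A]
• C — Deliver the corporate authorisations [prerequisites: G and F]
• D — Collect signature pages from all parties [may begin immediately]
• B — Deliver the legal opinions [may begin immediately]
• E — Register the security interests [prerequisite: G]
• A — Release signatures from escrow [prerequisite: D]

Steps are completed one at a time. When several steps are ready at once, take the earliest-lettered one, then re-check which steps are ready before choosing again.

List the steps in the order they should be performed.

Nothing is required for B, D and G. B has the earlier label → B first.
Now D, G and H have their prerequisites met. D has the earlier label, so D next.
Ready: A, G and H. A has the earlier label → A.
F, G and H are all available; F has the earlier label → F.
Ready: G and H. G has the earlier label → G.
Ready: C, E and H. C has the earlier label → C.
Now E and H have their prerequisites met. E has the earlier label, so E next.
H is the only step now ready → H.

B → D → A → F → G → C → E → H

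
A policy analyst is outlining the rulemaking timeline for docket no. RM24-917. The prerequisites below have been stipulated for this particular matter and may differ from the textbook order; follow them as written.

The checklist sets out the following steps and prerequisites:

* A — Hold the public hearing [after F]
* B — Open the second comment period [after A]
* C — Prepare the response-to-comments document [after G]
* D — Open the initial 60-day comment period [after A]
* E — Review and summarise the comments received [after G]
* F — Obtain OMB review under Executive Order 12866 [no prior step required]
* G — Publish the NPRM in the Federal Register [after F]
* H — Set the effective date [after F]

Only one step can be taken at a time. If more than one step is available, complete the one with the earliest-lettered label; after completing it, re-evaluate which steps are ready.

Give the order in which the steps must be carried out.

F A B D G C E H

F is the only step with nothing outstanding, so it goes first.
Now A, G and H have their prerequisites met. A has the earlier label, so A next.
B and D now also ready, so the ready set is {B, D, G, H}; B has the earlier label → B.
Now D, G and H have their prerequisites met. D has the earlier label, so D next.
Ready: G and H. G has the earlier label → G.
C and E now also ready, so the ready set is {C, E, H}; C has the earlier label → C.
Now E and H have their prerequisites met. E has the earlier label, so E next.
H is the only step now ready → H.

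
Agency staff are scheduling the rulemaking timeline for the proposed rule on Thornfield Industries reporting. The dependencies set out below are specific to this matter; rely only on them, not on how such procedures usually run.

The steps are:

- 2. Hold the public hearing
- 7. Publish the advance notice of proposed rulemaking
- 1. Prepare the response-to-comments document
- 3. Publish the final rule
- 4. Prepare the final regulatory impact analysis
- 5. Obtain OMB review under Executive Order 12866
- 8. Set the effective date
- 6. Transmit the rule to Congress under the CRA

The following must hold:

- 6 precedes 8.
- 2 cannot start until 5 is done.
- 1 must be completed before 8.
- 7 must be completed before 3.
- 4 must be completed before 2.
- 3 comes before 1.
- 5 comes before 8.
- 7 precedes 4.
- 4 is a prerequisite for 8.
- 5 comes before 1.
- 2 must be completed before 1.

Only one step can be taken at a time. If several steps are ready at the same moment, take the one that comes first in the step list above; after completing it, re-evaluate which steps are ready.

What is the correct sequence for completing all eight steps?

7 3 4 5 2 1 6 8

7, 5 and 6 have no prerequisites; 7 is listed earlier, so 7 is first.
3, 4, 5 and 6 are all available; 3 is listed earlier → 3.
4, 5 and 6 are all available; 4 is listed earlier → 4.
Ready: 5 and 6. 5 is listed earlier → 5.
2 now also ready, so the ready set is {2, 6}; 2 is listed earlier → 2.
1 now also ready, so the ready set is {1, 6}; 1 is listed earlier → 1.
That leaves 6 as the only ready step → 6.
8 needed 1, 4, 5 and 6, now all done → 8.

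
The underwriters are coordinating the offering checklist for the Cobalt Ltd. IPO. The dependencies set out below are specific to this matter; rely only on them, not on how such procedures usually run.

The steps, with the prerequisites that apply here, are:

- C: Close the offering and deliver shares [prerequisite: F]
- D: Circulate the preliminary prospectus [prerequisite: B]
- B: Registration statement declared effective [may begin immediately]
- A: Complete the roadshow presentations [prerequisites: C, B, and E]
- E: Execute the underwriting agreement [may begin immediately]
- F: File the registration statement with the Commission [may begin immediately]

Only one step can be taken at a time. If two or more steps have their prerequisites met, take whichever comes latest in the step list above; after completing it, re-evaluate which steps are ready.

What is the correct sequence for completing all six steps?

F E B D C A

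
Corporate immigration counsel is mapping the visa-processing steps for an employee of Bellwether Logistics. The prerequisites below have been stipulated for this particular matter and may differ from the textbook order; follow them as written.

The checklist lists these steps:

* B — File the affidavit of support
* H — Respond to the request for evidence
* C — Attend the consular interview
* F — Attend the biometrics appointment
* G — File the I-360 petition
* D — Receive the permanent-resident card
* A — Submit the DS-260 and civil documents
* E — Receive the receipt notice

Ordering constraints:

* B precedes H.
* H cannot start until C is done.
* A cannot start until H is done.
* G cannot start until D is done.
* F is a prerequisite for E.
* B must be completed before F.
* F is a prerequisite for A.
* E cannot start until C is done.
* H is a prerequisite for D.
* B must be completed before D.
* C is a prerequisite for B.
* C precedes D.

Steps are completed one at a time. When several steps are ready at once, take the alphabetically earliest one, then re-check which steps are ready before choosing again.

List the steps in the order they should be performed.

C, B, F, E, H, A, D, G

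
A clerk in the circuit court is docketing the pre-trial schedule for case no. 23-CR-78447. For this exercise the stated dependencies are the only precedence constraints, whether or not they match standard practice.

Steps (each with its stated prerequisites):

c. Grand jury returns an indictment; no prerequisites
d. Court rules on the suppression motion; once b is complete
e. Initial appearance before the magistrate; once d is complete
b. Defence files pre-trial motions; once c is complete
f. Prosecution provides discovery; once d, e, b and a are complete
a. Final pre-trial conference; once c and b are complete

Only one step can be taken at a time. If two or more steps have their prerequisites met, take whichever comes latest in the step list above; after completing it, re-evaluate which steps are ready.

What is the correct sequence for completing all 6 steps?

c, b, a, d, e, f

c has no prerequisites → c first.
b needed c, now all done → b.
Ready: a and d. a is listed later → a.
That leaves d as the only ready step → d.
e needed d, now all done → e.
f is the only step now ready → f.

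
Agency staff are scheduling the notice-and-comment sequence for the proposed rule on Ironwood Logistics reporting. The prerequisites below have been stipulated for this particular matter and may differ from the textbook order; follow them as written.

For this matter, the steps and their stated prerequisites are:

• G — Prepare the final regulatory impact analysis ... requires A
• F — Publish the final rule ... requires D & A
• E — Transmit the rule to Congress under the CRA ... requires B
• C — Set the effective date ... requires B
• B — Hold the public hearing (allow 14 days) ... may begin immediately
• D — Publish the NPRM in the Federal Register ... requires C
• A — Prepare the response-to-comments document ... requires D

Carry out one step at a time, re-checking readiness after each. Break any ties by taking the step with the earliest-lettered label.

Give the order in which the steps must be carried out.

B → C → D → A → E → F → G

B has no prerequisites → B first.
C and E are both available; C has the earlier label → C.
Ready: D and E. D has the earlier label → D.
A now also ready, so the ready set is {A, E}; A has the earlier label → A.
Now E, F and G have their prerequisites met. E has the earlier label, so E next.
F and G are both available; F has the earlier label → F.
G needed A, now all done → G.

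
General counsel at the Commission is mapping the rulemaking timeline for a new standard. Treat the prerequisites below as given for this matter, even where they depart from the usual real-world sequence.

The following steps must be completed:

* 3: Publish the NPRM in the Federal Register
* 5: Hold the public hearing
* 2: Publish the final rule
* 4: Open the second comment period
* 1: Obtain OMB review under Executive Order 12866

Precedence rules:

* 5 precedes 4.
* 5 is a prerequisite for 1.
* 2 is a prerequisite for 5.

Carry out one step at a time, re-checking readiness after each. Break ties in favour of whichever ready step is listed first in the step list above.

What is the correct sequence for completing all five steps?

3, 2, 5, 4, 1

3 and 2 have no prerequisites; 3 is listed earlier, so 3 is first.
Next only 2 has its prerequisites met → 2.
5 needed 2, now all done → 5.
Now 4 and 1 have their prerequisites met. 4 is listed earlier, so 4 next.
Next only 1 has its prerequisites met → 1.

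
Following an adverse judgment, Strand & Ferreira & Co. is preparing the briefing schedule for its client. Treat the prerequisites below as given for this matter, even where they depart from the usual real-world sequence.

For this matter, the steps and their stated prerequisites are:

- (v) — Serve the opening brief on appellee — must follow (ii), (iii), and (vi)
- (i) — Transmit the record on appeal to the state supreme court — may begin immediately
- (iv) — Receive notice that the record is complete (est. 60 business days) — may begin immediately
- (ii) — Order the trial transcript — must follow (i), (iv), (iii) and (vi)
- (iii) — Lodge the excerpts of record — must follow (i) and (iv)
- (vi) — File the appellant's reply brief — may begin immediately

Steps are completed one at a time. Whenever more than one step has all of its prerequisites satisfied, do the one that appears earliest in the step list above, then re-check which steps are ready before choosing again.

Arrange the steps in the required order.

(i), (iv) and (vi) have no prerequisites; (i) is listed earlier, so (i) is first.
(iv) and (vi) are both available; (iv) is listed earlier → (iv).
Ready: (iii) and (vi). (iii) is listed earlier → (iii).
Next only (vi) has its prerequisites met → (vi).
Next only (ii) has its prerequisites met → (ii).
(v) needed (ii), (iii) and (vi), now all done → (v).

(i) (iv) (iii) (vi) (ii) (v)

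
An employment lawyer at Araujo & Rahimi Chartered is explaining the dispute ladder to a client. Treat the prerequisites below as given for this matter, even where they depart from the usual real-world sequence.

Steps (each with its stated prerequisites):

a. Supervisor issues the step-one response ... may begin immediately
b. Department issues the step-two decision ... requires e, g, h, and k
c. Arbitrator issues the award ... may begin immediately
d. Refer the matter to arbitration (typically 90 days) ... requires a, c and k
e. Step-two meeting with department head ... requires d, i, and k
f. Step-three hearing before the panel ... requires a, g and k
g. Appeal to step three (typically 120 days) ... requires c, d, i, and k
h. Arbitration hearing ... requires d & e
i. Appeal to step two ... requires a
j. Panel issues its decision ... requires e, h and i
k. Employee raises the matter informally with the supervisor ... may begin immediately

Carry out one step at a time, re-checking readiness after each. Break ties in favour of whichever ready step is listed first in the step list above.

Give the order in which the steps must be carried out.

a, c, i, k, d, e, g, f, h, b, j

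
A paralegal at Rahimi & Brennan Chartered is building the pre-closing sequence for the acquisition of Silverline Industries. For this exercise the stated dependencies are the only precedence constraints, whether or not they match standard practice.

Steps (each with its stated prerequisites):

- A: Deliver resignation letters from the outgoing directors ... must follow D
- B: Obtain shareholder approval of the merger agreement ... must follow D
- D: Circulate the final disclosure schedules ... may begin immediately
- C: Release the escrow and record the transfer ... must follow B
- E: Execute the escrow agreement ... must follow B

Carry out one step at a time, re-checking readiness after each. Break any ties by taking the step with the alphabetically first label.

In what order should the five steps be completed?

D, A, B, C, E

Only D has no prerequisites, so it is first.
Now A and B have their prerequisites met. A has the earlier label, so A next.
B needed D, now all done → B.
Now C and E have their prerequisites met. C has the earlier label, so C next.
Next only E has its prerequisites met → E.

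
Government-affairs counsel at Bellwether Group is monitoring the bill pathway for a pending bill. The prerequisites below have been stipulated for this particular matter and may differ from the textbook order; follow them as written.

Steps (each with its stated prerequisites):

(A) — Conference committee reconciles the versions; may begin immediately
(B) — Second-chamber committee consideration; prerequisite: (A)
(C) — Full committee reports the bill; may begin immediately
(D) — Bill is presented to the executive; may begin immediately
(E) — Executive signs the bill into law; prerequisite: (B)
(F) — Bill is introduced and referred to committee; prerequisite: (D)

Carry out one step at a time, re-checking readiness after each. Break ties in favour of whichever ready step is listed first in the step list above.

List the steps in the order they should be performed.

(A), (B), (C), (D), (E), (F)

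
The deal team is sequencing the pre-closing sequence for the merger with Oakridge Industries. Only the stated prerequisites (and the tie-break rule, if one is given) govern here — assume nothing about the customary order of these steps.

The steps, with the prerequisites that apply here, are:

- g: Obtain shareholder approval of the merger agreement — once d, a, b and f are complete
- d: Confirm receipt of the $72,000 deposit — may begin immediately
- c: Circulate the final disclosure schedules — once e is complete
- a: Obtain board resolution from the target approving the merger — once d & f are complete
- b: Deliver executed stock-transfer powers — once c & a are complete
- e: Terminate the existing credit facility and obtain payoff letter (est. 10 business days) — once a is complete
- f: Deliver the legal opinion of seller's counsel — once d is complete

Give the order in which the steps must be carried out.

d has no prerequisites → d first.
f needed d, now all done → f.
a needed d and f, now all done → a.
e is the only step now ready → e.
c needed e, now all done → c.
b is the only step now ready → b.
Next only g has its prerequisites met → g.

d, f, a, e, c, b, g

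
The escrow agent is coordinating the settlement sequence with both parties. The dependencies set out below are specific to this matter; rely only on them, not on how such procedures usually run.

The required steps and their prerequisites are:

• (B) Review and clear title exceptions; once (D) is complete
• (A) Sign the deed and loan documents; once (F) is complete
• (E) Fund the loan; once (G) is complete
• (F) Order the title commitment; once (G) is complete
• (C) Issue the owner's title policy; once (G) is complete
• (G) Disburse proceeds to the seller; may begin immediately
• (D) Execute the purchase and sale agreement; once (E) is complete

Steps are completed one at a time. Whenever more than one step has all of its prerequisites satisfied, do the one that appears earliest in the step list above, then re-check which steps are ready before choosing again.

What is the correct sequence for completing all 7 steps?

(G), (E), (F), (A), (C), (D), (B)

(G) has no prerequisites → (G) first.
Ready: (E), (F) and (C). (E) is listed earlier → (E).
(D) now also ready, so the ready set is {(F), (C), (D)}; (F) is listed earlier → (F).
Now (A), (C) and (D) have their prerequisites met. (A) is listed earlier, so (A) next.
(C) and (D) are both available; (C) is listed earlier → (C).
Next only (D) has its prerequisites met → (D).
(B) needed (D), now all done → (B).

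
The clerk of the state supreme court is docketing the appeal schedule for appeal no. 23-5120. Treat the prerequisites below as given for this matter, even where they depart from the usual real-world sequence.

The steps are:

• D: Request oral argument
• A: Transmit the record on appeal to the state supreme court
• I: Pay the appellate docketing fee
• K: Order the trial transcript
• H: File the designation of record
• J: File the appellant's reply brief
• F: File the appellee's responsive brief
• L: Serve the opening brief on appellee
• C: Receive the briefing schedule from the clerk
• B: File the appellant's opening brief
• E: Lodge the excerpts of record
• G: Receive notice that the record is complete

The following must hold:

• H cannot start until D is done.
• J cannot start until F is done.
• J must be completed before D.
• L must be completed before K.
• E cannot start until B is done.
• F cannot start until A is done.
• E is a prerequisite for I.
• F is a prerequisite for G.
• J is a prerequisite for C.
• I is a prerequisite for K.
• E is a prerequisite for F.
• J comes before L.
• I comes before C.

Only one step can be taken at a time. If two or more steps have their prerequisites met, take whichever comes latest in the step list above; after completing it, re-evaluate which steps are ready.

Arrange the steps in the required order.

B E I A F G J C L K D H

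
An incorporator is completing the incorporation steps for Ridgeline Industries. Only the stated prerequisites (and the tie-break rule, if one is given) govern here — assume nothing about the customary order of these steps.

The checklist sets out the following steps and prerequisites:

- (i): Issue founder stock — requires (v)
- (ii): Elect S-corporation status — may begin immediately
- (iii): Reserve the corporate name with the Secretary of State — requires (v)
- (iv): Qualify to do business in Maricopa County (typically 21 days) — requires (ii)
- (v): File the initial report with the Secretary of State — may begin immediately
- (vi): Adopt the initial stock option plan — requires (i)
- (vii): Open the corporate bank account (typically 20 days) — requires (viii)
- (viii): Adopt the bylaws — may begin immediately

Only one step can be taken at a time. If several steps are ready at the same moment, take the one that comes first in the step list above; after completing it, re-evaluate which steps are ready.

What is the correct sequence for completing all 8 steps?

(ii) (iv) (v) (i) (iii) (vi) (viii) (vii)

(ii), (v) and (viii) have no prerequisites; (ii) is listed earlier, so (ii) is first.
(iv) now also ready, so the ready set is {(iv), (v), (viii)}; (iv) is listed earlier → (iv).
(v) and (viii) are both available; (v) is listed earlier → (v).
Now (i), (iii) and (viii) have their prerequisites met. (i) is listed earlier, so (i) next.
(vi) now also ready, so the ready set is {(iii), (vi), (viii)}; (iii) is listed earlier → (iii).
Now (vi) and (viii) have their prerequisites met. (vi) is listed earlier, so (vi) next.
(viii) is the only step now ready → (viii).
(vii) is the only step now ready → (vii).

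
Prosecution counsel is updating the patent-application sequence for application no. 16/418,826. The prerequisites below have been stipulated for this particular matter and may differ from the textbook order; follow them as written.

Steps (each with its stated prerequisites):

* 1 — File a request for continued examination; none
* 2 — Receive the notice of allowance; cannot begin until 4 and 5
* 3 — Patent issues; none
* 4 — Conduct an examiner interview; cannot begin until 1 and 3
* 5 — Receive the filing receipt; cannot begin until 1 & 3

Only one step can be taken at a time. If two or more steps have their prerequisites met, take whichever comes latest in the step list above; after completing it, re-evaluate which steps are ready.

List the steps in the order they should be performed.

3 and 1 have no prerequisites; 3 is listed later, so 3 is first.
That leaves 1 as the only ready step → 1.
Now 5 and 4 have their prerequisites met. 5 is listed later, so 5 next.
That leaves 4 as the only ready step → 4.
2 is the only step now ready → 2.

3, 1, 5, 4, 2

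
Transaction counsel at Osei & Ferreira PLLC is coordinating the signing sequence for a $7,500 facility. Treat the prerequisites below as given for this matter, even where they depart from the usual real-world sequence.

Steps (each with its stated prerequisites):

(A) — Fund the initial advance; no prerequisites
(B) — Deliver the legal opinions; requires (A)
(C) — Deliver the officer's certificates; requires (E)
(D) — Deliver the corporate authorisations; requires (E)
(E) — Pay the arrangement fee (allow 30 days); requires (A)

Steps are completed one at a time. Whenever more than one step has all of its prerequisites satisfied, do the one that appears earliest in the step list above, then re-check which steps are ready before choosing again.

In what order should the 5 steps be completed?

(A) (B) (E) (C) (D)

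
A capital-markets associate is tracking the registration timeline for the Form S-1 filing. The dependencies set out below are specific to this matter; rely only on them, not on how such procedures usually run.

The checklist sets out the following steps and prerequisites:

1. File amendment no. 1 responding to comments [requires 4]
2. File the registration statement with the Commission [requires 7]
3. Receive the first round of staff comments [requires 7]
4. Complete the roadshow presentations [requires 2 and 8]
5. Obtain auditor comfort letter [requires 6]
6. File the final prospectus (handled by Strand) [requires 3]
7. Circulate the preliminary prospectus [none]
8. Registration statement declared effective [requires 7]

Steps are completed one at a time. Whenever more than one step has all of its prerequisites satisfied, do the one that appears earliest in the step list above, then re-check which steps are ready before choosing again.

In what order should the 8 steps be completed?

7, 2, 3, 6, 5, 8, 4, 1

Only 7 has no prerequisites, so it is first.
Ready: 2, 3 and 8. 2 is listed earlier → 2.
3 and 8 are both available; 3 is listed earlier → 3.
Now 6 and 8 have their prerequisites met. 6 is listed earlier, so 6 next.
5 and 8 are both available; 5 is listed earlier → 5.
8 needed 7, now all done → 8.
4 is the only step now ready → 4.
Next only 1 has its prerequisites met → 1.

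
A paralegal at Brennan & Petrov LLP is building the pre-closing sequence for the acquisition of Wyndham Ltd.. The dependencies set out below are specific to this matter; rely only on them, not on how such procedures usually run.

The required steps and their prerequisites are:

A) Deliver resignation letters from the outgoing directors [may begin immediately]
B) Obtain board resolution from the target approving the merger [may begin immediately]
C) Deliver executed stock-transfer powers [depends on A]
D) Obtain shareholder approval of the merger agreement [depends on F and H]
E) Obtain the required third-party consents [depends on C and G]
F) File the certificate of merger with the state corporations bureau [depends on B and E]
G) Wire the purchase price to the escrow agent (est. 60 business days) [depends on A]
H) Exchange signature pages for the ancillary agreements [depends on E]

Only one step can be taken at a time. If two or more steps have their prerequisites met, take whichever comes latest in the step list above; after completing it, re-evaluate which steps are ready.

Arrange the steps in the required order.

B and A have no prerequisites; B is listed later, so B is first.
Next only A has its prerequisites met → A.
Now G and C have their prerequisites met. G is listed later, so G next.
C is the only step now ready → C.
E needed G and C, now all done → E.
Now H and F have their prerequisites met. H is listed later, so H next.
F needed E and B, now all done → F.
D is the only step now ready → D.

B, A, G, C, E, H, F, D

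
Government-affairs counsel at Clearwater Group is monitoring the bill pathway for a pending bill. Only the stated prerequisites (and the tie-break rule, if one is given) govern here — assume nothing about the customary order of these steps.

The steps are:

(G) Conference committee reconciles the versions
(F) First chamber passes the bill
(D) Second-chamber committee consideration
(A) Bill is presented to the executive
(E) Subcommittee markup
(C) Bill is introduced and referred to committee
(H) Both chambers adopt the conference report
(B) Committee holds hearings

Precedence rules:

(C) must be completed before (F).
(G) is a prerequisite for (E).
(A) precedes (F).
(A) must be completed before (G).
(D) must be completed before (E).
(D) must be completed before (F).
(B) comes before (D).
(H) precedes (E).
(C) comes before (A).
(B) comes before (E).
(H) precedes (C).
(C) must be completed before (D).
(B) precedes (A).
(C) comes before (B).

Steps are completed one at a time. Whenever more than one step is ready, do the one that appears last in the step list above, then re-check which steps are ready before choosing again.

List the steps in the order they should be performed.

(H), (C), (B), (A), (D), (F), (G), (E)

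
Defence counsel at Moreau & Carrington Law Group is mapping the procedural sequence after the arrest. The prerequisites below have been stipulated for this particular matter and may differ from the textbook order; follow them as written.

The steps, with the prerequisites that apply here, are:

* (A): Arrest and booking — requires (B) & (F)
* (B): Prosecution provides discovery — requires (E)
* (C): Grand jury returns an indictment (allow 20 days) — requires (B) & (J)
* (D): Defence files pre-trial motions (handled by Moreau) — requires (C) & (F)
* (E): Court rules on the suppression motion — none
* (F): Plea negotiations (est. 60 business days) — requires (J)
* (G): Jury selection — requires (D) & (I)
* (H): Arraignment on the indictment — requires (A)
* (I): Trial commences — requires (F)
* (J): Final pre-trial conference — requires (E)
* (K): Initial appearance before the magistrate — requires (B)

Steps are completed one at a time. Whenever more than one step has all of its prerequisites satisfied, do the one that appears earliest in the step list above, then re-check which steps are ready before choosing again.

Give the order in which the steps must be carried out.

(E) is the only step with nothing outstanding, so it goes first.
Now (B) and (J) have their prerequisites met. (B) is listed earlier, so (B) next.
Now (J) and (K) have their prerequisites met. (J) is listed earlier, so (J) next.
Now (C), (F) and (K) have their prerequisites met. (C) is listed earlier, so (C) next.
Ready: (F) and (K). (F) is listed earlier → (F).
(A), (D) and (I) now also ready, so the ready set is {(A), (D), (I), (K)}; (A) is listed earlier → (A).
Ready: (D), (H), (I) and (K). (D) is listed earlier → (D).
(H), (I) and (K) are all available; (H) is listed earlier → (H).
(I) and (K) are both available; (I) is listed earlier → (I).
(G) now also ready, so the ready set is {(G), (K)}; (G) is listed earlier → (G).
(K) needed (B), now all done → (K).

(E) → (B) → (J) → (C) → (F) → (A) → (D) → (H) → (I) → (G) → (K)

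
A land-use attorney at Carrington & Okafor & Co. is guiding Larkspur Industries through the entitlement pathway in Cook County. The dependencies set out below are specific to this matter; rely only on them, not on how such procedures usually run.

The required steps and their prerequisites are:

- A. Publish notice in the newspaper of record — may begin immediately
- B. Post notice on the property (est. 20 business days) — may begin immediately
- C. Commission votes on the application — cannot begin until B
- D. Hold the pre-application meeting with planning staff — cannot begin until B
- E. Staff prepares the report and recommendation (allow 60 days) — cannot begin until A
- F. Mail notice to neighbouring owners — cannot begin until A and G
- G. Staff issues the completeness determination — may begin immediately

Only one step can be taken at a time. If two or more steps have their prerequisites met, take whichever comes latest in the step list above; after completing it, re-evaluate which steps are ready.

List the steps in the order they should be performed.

G, B, D, C, A, F, E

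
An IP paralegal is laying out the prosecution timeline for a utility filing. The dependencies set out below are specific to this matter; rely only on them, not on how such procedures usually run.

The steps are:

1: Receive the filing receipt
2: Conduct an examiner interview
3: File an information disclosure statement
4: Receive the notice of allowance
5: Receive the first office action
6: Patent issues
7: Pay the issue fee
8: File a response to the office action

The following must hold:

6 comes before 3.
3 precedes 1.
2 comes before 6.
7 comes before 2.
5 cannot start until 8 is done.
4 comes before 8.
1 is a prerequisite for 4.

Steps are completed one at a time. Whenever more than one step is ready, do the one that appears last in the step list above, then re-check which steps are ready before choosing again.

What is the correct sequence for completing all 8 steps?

7, 2, 6, 3, 1, 4, 8, 5

7 has no prerequisites → 7 first.
2 needed 7, now all done → 2.
6 is the only step now ready → 6.
Next only 3 has its prerequisites met → 3.
1 needed 3, now all done → 1.
Next only 4 has its prerequisites met → 4.
Next only 8 has its prerequisites met → 8.
5 needed 8, now all done → 5.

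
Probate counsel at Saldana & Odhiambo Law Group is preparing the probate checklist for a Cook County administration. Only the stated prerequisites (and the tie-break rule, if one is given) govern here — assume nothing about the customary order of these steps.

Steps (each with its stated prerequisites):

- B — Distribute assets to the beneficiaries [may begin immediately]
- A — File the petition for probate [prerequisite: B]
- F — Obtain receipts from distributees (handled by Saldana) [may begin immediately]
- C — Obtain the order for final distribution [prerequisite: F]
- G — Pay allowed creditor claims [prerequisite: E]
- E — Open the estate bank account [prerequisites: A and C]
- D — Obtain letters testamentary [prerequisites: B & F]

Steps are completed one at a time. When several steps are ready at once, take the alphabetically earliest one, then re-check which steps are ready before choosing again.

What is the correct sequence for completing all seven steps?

B and F have no prerequisites; B has the earlier label, so B is first.
A now also ready, so the ready set is {A, F}; A has the earlier label → A.
That leaves F as the only ready step → F.
Now C and D have their prerequisites met. C has the earlier label, so C next.
Now D and E have their prerequisites met. D has the earlier label, so D next.
E is the only step now ready → E.
G is the only step now ready → G.

B A F C D E G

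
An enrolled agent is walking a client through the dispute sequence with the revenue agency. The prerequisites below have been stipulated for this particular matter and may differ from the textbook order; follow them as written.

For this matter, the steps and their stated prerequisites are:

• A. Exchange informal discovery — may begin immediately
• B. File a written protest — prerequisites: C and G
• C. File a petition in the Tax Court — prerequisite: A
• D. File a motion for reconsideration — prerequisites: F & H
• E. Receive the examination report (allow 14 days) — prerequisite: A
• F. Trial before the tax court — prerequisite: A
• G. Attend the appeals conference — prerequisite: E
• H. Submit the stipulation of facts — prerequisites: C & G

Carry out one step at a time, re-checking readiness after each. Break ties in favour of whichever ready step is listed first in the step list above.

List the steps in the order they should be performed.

Only A has no prerequisites, so it is first.
Ready: C, E and F. C is listed earlier → C.
Ready: E and F. E is listed earlier → E.
G now also ready, so the ready set is {F, G}; F is listed earlier → F.
That leaves G as the only ready step → G.
Ready: B and H. B is listed earlier → B.
H is the only step now ready → H.
Next only D has its prerequisites met → D.

A C E F G B H D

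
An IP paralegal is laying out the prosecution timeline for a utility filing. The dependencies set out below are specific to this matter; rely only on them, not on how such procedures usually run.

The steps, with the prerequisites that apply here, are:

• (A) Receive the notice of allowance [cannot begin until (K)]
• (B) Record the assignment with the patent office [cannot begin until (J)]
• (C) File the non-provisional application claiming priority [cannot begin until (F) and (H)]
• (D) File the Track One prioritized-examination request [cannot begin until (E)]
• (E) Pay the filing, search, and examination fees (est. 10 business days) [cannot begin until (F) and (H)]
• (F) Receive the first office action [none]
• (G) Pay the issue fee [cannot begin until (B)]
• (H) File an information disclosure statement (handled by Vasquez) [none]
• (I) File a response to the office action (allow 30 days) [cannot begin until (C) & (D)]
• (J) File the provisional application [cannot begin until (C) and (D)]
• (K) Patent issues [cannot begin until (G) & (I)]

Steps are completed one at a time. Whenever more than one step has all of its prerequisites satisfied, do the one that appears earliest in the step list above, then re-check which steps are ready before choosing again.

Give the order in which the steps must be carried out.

(F) (H) (C) (E) (D) (I) (J) (B) (G) (K) (A)

Nothing is required for (F) and (H). (F) is listed earlier → (F) first.
That leaves (H) as the only ready step → (H).
Now (C) and (E) have their prerequisites met. (C) is listed earlier, so (C) next.
(E) is the only step now ready → (E).
That leaves (D) as the only ready step → (D).
Ready: (I) and (J). (I) is listed earlier → (I).
(J) needed (C) and (D), now all done → (J).
That leaves (B) as the only ready step → (B).
Next only (G) has its prerequisites met → (G).
(K) needed (G) and (I), now all done → (K).
(A) needed (K), now all done → (A).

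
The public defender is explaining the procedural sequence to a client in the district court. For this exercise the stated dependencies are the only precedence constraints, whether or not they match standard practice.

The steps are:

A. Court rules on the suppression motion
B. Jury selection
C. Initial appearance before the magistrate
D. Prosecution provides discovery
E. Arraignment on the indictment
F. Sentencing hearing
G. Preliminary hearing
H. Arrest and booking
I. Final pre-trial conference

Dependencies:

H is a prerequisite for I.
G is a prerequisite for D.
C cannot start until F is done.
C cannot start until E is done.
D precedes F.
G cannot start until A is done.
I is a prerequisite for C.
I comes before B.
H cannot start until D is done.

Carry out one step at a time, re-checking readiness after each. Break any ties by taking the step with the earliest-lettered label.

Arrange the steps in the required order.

A, E, G, D, F, H, I, B, C

Nothing is required for A and E. A has the earlier label → A first.
G now also ready, so the ready set is {E, G}; E has the earlier label → E.
G needed A, now all done → G.
Next only D has its prerequisites met → D.
Ready: F and H. F has the earlier label → F.
H needed D, now all done → H.
I is the only step now ready → I.
Ready: B and C. B has the earlier label → B.
C needed E, F and I, now all done → C.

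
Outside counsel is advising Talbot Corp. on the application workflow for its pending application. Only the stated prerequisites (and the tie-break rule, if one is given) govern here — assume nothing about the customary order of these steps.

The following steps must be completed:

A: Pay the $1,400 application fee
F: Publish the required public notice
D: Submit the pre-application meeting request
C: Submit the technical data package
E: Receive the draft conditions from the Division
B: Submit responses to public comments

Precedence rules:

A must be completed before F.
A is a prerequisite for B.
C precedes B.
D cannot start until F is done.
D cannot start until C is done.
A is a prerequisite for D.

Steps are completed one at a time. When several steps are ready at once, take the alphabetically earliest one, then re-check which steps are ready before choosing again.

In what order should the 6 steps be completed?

A, C, B, E, F, D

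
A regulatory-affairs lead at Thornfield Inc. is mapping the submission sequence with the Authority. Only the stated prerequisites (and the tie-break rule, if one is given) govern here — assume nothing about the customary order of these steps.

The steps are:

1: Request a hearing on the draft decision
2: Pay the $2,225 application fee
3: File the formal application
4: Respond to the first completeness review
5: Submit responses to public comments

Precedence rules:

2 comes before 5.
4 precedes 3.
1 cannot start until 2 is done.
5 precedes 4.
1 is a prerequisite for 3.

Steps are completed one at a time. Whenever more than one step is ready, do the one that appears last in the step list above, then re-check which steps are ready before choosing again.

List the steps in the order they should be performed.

2, 5, 4, 1, 3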